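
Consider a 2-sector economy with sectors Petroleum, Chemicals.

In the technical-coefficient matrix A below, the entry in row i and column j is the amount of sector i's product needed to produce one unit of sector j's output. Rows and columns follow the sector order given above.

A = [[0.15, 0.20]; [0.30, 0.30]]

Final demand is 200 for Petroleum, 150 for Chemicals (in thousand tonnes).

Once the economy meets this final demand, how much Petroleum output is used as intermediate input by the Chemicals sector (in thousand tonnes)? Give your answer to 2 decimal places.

z_12 = 70.09

I − A =
  [   0.85    -0.20]
  [  -0.30     0.70]
det(I−A) = (0.85)(0.70) − (-0.20)(-0.30) = 0.5350
adj(I−A) = [[0.70, 0.20], [0.30, 0.85]]
(I − A)⁻¹ = adj(I−A) / det(I−A) ≈
  [   1.3084     0.3738]
  [   0.5607     1.5888]
First solve x = (I − A)⁻¹ d = adj(I−A)·d / det(I−A); in particular x_2 = (0.30·200 + 0.85·150) / 0.5350 = 187.50 / 0.5350 ≈ 350.4673.
Intermediate flow from 1 to 2: z_12 = a_12 · x_2 = 0.20 × 187.50 / 0.5350 = 37.50 / 0.5350 ≈ 70.09.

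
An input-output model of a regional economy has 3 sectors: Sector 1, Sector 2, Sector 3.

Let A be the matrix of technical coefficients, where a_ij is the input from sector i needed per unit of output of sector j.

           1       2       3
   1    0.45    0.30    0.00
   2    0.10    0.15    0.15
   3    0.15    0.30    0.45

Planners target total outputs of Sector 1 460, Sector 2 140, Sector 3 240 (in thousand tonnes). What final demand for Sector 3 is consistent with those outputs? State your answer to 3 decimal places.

d_3 = 21.000

I − A =
  [   0.55    -0.30     0.00]
  [  -0.10     0.85    -0.15]
  [  -0.15    -0.30     0.55]
d = (I − A) x:
  d_1 = (+0.55)·460 + (-0.30)·140 + (+0.00)·240 = 211.000
  d_2 = (-0.10)·460 + (+0.85)·140 + (-0.15)·240 = 37.000
  d_3 = (-0.15)·460 + (-0.30)·140 + (+0.55)·240 = 21.000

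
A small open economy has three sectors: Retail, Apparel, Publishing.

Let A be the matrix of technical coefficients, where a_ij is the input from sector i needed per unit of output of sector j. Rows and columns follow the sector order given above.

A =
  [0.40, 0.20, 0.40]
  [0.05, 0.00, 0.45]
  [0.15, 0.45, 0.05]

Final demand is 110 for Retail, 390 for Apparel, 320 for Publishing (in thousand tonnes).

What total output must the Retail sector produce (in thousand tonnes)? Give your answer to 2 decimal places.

I − A =
  [   0.60    -0.20    -0.40]
  [  -0.05     1.00    -0.45]
  [  -0.15    -0.45     0.95]
Cofactors of I−A, C_ij = (−1)^(i+j)·(minor ij) (rows/columns in the sector order above):
  C_11 = (1.00)(0.95) − (-0.45)(-0.45) = 0.7475
  C_12 = −[(-0.05)(0.95) − (-0.45)(-0.15)] = 0.1150
  C_13 = (-0.05)(-0.45) − (1.00)(-0.15) = 0.1725
  C_21 = −[(-0.20)(0.95) − (-0.40)(-0.45)] = 0.3700
  C_22 = (0.60)(0.95) − (-0.40)(-0.15) = 0.5100
  C_23 = −[(0.60)(-0.45) − (-0.20)(-0.15)] = 0.3000
  C_31 = (-0.20)(-0.45) − (-0.40)(1.00) = 0.4900
  C_32 = −[(0.60)(-0.45) − (-0.40)(-0.05)] = 0.2900
  C_33 = (0.60)(1.00) − (-0.20)(-0.05) = 0.5900
det(I−A) = Σ_j (I−A)_1j·C_1j = (0.60)(0.7475) + (-0.20)(0.1150) + (-0.40)(0.1725) = 0.3565
adj(I−A) = Cᵀ =
  [ 0.7475   0.3700   0.4900]
  [ 0.1150   0.5100   0.2900]
  [ 0.1725   0.3000   0.5900]
(I − A)⁻¹ = adj(I−A) / det(I−A) ≈
  [   2.0968     1.0379     1.3745]
  [   0.3226     1.4306     0.8135]
  [   0.4839     0.8415     1.6550]
x = (I − A)⁻¹ d = adj(I−A)·d / det(I−A), with det(I−A) = 0.3565:
  x_R = (0.7475·110 + 0.3700·390 + 0.4900·320) / 0.3565 = 383.325 / 0.3565 ≈ 1075.25
  x_A = (0.1150·110 + 0.5100·390 + 0.2900·320) / 0.3565 = 304.35 / 0.3565 ≈ 853.72
  x_P = (0.1725·110 + 0.3000·390 + 0.5900·320) / 0.3565 = 324.775 / 0.3565 ≈ 911.01

x_R = 1075.25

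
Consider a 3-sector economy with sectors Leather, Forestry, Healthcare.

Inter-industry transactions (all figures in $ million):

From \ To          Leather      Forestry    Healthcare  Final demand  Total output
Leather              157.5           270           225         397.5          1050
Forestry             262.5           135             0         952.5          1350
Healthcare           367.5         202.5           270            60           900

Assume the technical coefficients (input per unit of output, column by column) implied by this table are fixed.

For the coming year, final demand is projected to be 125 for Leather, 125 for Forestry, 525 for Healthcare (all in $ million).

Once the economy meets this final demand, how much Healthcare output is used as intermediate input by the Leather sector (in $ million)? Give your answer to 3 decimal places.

Technical coefficients a_ij = z_ij / X_j:
  a_LL = 157.5/1050 = 0.15, a_FL = 262.5/1050 = 0.25, a_HL = 367.5/1050 = 0.35
  a_LF = 270/1350 = 0.20, a_FF = 135/1350 = 0.10, a_HF = 202.5/1350 = 0.15
  a_LH = 225/900 = 0.25, a_FH = 0/900 = 0.00, a_HH = 270/900 = 0.30
I − A =
  [   0.85    -0.20    -0.25]
  [  -0.25     0.90     0.00]
  [  -0.35    -0.15     0.70]
Cofactors of I−A, C_ij = (−1)^(i+j)·(minor ij) (rows/columns in the sector order above):
  C_11 = (0.90)(0.70) − (0.00)(-0.15) = 0.6300
  C_12 = −[(-0.25)(0.70) − (0.00)(-0.35)] = 0.1750
  C_13 = (-0.25)(-0.15) − (0.90)(-0.35) = 0.3525
  C_21 = −[(-0.20)(0.70) − (-0.25)(-0.15)] = 0.1775
  C_22 = (0.85)(0.70) − (-0.25)(-0.35) = 0.5075
  C_23 = −[(0.85)(-0.15) − (-0.20)(-0.35)] = 0.1975
  C_31 = (-0.20)(0.00) − (-0.25)(0.90) = 0.2250
  C_32 = −[(0.85)(0.00) − (-0.25)(-0.25)] = 0.0625
  C_33 = (0.85)(0.90) − (-0.20)(-0.25) = 0.7150
det(I−A) = Σ_j (I−A)_1j·C_1j = (0.85)(0.6300) + (-0.20)(0.1750) + (-0.25)(0.3525) = 0.412375
adj(I−A) = Cᵀ =
  [ 0.6300   0.1775   0.2250]
  [ 0.1750   0.5075   0.0625]
  [ 0.3525   0.1975   0.7150]
(I − A)⁻¹ = adj(I−A) / det(I−A) ≈
  [   1.5277     0.4304     0.5456]
  [   0.4244     1.2307     0.1516]
  [   0.8548     0.4789     1.7339]
First solve x = (I − A)⁻¹ d = adj(I−A)·d / det(I−A); in particular x_L = (0.6300·125 + 0.1775·125 + 0.2250·525) / 0.412375 = 219.0625 / 0.412375 ≈ 531.22158.
Intermediate flow from H to L: z_HL = a_HL · x_L = 0.35 × 219.0625 / 0.412375 = 76.671875 / 0.412375 ≈ 185.928.

z_HL = 185.928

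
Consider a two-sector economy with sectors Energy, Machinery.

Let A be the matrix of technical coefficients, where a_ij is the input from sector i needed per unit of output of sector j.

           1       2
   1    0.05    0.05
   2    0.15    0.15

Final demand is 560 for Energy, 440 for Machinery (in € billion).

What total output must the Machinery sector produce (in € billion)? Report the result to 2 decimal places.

I − A =
  [   0.95    -0.05]
  [  -0.15     0.85]
det(I−A) = (0.95)(0.85) − (-0.05)(-0.15) = 0.8000
adj(I−A) = [[0.85, 0.05], [0.15, 0.95]]
(I − A)⁻¹ = adj(I−A) / det(I−A) ≈
  [   1.0625     0.0625]
  [   0.1875     1.1875]
x = (I − A)⁻¹ d = adj(I−A)·d / det(I−A), with det(I−A) = 0.8000:
  x_1 = (0.85·560 + 0.05·440) / 0.8000 = 498.00 / 0.8000 = 622.50
  x_2 = (0.15·560 + 0.95·440) / 0.8000 = 502.00 / 0.8000 = 627.50

x_2 = 627.50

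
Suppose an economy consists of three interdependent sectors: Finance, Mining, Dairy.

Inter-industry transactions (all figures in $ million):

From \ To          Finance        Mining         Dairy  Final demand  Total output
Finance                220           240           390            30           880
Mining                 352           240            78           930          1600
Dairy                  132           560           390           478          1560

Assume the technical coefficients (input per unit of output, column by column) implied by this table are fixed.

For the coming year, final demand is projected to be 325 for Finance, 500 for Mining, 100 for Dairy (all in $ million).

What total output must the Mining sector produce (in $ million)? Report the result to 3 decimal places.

Technical coefficients a_ij = z_ij / X_j:
  a_11 = 220/880 = 0.25, a_21 = 352/880 = 0.40, a_31 = 132/880 = 0.15
  a_12 = 240/1600 = 0.15, a_22 = 240/1600 = 0.15, a_32 = 560/1600 = 0.35
  a_13 = 390/1560 = 0.25, a_23 = 78/1560 = 0.05, a_33 = 390/1560 = 0.25
I − A =
  [   0.75    -0.15    -0.25]
  [  -0.40     0.85    -0.05]
  [  -0.15    -0.35     0.75]
Cofactors of I−A, C_ij = (−1)^(i+j)·(minor ij) (rows/columns in the sector order above):
  C_11 = (0.85)(0.75) − (-0.05)(-0.35) = 0.6200
  C_12 = −[(-0.40)(0.75) − (-0.05)(-0.15)] = 0.3075
  C_13 = (-0.40)(-0.35) − (0.85)(-0.15) = 0.2675
  C_21 = −[(-0.15)(0.75) − (-0.25)(-0.35)] = 0.2000
  C_22 = (0.75)(0.75) − (-0.25)(-0.15) = 0.5250
  C_23 = −[(0.75)(-0.35) − (-0.15)(-0.15)] = 0.2850
  C_31 = (-0.15)(-0.05) − (-0.25)(0.85) = 0.2200
  C_32 = −[(0.75)(-0.05) − (-0.25)(-0.40)] = 0.1375
  C_33 = (0.75)(0.85) − (-0.15)(-0.40) = 0.5775
det(I−A) = Σ_j (I−A)_1j·C_1j = (0.75)(0.6200) + (-0.15)(0.3075) + (-0.25)(0.2675) = 0.3520
adj(I−A) = Cᵀ =
  [ 0.6200   0.2000   0.2200]
  [ 0.3075   0.5250   0.1375]
  [ 0.2675   0.2850   0.5775]
(I − A)⁻¹ = adj(I−A) / det(I−A) ≈
  [   1.7614     0.5682     0.6250]
  [   0.8736     1.4915     0.3906]
  [   0.7599     0.8097     1.6406]
x = (I − A)⁻¹ d = adj(I−A)·d / det(I−A), with det(I−A) = 0.3520:
  x_1 = (0.6200·325 + 0.2000·500 + 0.2200·100) / 0.3520 = 323.50 / 0.3520 ≈ 919.034
  x_2 = (0.3075·325 + 0.5250·500 + 0.1375·100) / 0.3520 = 376.1875 / 0.3520 ≈ 1068.714
  x_3 = (0.2675·325 + 0.2850·500 + 0.5775·100) / 0.3520 = 287.1875 / 0.3520 ≈ 815.874

x_2 = 1068.714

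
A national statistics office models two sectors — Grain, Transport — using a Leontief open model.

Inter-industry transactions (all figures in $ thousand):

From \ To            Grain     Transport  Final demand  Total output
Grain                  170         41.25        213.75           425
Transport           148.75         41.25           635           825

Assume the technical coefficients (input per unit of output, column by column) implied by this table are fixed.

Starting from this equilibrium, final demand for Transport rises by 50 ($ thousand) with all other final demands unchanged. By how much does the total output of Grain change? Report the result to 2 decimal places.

Δx_G = 4.52

Technical coefficients a_ij = z_ij / X_j:
  a_GG = 170/425 = 0.40, a_TG = 148.75/425 = 0.35
  a_GT = 41.25/825 = 0.05, a_TT = 41.25/825 = 0.05
I − A =
  [   0.60    -0.05]
  [  -0.35     0.95]
det(I−A) = (0.60)(0.95) − (-0.05)(-0.35) = 0.5525
adj(I−A) = [[0.95, 0.05], [0.35, 0.60]]
(I − A)⁻¹ = adj(I−A) / det(I−A) ≈
  [   1.7195     0.0905]
  [   0.6335     1.0860]
Δx = (I − A)⁻¹ Δd with Δd having +50 in the Transport component and 0 elsewhere.
So Δx_G = L_GT · (+50), where L_GT = adj(I−A)_GT / det(I−A) = 0.05 / 0.5525.
Δx_G = 0.05 × (+50) / 0.5525 = 2.50 / 0.5525 ≈ 4.52.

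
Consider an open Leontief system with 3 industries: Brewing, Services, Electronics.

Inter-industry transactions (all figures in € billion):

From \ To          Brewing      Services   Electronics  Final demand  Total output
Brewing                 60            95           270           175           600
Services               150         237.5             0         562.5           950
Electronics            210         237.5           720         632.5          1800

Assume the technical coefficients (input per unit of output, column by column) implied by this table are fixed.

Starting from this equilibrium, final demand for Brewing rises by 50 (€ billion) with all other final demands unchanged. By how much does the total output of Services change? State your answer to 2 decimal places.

Technical coefficients a_ij = z_ij / X_j:
  a_BB = 60/600 = 0.10, a_SB = 150/600 = 0.25, a_EB = 210/600 = 0.35
  a_BS = 95/950 = 0.10, a_SS = 237.5/950 = 0.25, a_ES = 237.5/950 = 0.25
  a_BE = 270/1800 = 0.15, a_SE = 0/1800 = 0.00, a_EE = 720/1800 = 0.40
I − A =
  [   0.90    -0.10    -0.15]
  [  -0.25     0.75     0.00]
  [  -0.35    -0.25     0.60]
Cofactors of I−A, C_ij = (−1)^(i+j)·(minor ij) (rows/columns in the sector order above):
  C_11 = (0.75)(0.60) − (0.00)(-0.25) = 0.4500
  C_12 = −[(-0.25)(0.60) − (0.00)(-0.35)] = 0.1500
  C_13 = (-0.25)(-0.25) − (0.75)(-0.35) = 0.3250
  C_21 = −[(-0.10)(0.60) − (-0.15)(-0.25)] = 0.0975
  C_22 = (0.90)(0.60) − (-0.15)(-0.35) = 0.4875
  C_23 = −[(0.90)(-0.25) − (-0.10)(-0.35)] = 0.2600
  C_31 = (-0.10)(0.00) − (-0.15)(0.75) = 0.1125
  C_32 = −[(0.90)(0.00) − (-0.15)(-0.25)] = 0.0375
  C_33 = (0.90)(0.75) − (-0.10)(-0.25) = 0.6500
det(I−A) = Σ_j (I−A)_1j·C_1j = (0.90)(0.4500) + (-0.10)(0.1500) + (-0.15)(0.3250) = 0.34125
adj(I−A) = Cᵀ =
  [ 0.4500   0.0975   0.1125]
  [ 0.1500   0.4875   0.0375]
  [ 0.3250   0.2600   0.6500]
(I − A)⁻¹ = adj(I−A) / det(I−A) ≈
  [   1.3187     0.2857     0.3297]
  [   0.4396     1.4286     0.1099]
  [   0.9524     0.7619     1.9048]
Δx = (I − A)⁻¹ Δd with Δd having +50 in the Brewing component and 0 elsewhere.
So Δx_S = L_SB · (+50), where L_SB = adj(I−A)_SB / det(I−A) = 0.1500 / 0.34125.
Δx_S = 0.1500 × (+50) / 0.34125 = 7.50 / 0.34125 ≈ 21.98.

Δx_S = 21.98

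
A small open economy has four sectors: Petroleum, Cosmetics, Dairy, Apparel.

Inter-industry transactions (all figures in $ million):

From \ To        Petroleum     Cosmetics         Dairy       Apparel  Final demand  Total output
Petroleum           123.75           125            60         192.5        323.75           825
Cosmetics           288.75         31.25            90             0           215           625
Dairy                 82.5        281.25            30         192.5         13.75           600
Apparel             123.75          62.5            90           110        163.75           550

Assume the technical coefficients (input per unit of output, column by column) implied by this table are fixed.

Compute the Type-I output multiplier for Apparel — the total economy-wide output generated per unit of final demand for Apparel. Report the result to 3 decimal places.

m_4 = 3.970

Technical coefficients a_ij = z_ij / X_j:
  a_11 = 123.75/825 = 0.15, a_21 = 288.75/825 = 0.35, a_31 = 82.5/825 = 0.10, a_41 = 123.75/825 = 0.15
  a_12 = 125/625 = 0.20, a_22 = 31.25/625 = 0.05, a_32 = 281.25/625 = 0.45, a_42 = 62.5/625 = 0.10
  a_13 = 60/600 = 0.10, a_23 = 90/600 = 0.15, a_33 = 30/600 = 0.05, a_43 = 90/600 = 0.15
  a_14 = 192.5/550 = 0.35, a_24 = 0/550 = 0.00, a_34 = 192.5/550 = 0.35, a_44 = 110/550 = 0.20
I − A =
  [   0.85    -0.20    -0.10    -0.35]
  [  -0.35     0.95    -0.15     0.00]
  [  -0.10    -0.45     0.95    -0.35]
  [  -0.15    -0.10    -0.15     0.80]
Compute the cofactors C_ij = (−1)^(i+j)·(3×3 minor ij) of I−A; the adjugate is their transpose:
adj(I−A) = Cᵀ =
  [ 0.612875   0.237875   0.155125   0.336000]
  [ 0.267500   0.533000   0.140500   0.178500]
  [ 0.264125   0.342125   0.527875   0.346500]
  [ 0.197875   0.175375   0.145625   0.615000]
det(I−A) = Σ_j (I−A)_1j·C_1j = (0.85)(0.612875) + (-0.20)(0.267500) + (-0.10)(0.264125) + (-0.35)(0.197875) = 0.371775
(I − A)⁻¹ = adj(I−A) / det(I−A) ≈
  [   1.6485     0.6398     0.4173     0.9038]
  [   0.7195     1.4337     0.3779     0.4801]
  [   0.7104     0.9202     1.4199     0.9320]
  [   0.5322     0.4717     0.3917     1.6542]
The output multiplier for sector j is the column-j sum of the Leontief inverse (I − A)⁻¹ = adj(I−A) / det(I−A).
Column 4 of adj(I−A): (0.336000, 0.178500, 0.346500, 0.615000); det(I−A) = 0.371775.
m_4 = (0.336000 + 0.178500 + 0.346500 + 0.615000) / 0.371775 = 1.476 / 0.371775 ≈ 3.970.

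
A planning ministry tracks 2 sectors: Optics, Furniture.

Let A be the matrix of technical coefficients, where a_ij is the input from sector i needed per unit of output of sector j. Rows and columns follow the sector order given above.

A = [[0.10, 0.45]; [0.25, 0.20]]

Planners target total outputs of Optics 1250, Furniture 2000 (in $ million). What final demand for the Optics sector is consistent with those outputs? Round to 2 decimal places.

I − A =
  [   0.90    -0.45]
  [  -0.25     0.80]
d = (I − A) x:
  d_1 = (+0.90)·1250 + (-0.45)·2000 = 225.00
  d_2 = (-0.25)·1250 + (+0.80)·2000 = 1287.50

d_1 = 225.00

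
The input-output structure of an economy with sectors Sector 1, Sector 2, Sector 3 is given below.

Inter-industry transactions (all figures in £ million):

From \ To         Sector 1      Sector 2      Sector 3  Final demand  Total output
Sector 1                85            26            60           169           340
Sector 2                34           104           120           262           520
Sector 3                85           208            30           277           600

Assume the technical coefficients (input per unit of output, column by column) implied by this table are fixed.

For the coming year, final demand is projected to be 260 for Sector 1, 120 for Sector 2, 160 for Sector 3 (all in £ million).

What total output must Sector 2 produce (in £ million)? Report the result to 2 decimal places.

x_2 = 304.54

Technical coefficients a_ij = z_ij / X_j:
  a_11 = 85/340 = 0.25, a_21 = 34/340 = 0.10, a_31 = 85/340 = 0.25
  a_12 = 26/520 = 0.05, a_22 = 104/520 = 0.20, a_32 = 208/520 = 0.40
  a_13 = 60/600 = 0.10, a_23 = 120/600 = 0.20, a_33 = 30/600 = 0.05
I − A =
  [   0.75    -0.05    -0.10]
  [  -0.10     0.80    -0.20]
  [  -0.25    -0.40     0.95]
Cofactors of I−A, C_ij = (−1)^(i+j)·(minor ij) (rows/columns in the sector order above):
  C_11 = (0.80)(0.95) − (-0.20)(-0.40) = 0.6800
  C_12 = −[(-0.10)(0.95) − (-0.20)(-0.25)] = 0.1450
  C_13 = (-0.10)(-0.40) − (0.80)(-0.25) = 0.2400
  C_21 = −[(-0.05)(0.95) − (-0.10)(-0.40)] = 0.0875
  C_22 = (0.75)(0.95) − (-0.10)(-0.25) = 0.6875
  C_23 = −[(0.75)(-0.40) − (-0.05)(-0.25)] = 0.3125
  C_31 = (-0.05)(-0.20) − (-0.10)(0.80) = 0.0900
  C_32 = −[(0.75)(-0.20) − (-0.10)(-0.10)] = 0.1600
  C_33 = (0.75)(0.80) − (-0.05)(-0.10) = 0.5950
det(I−A) = Σ_j (I−A)_1j·C_1j = (0.75)(0.6800) + (-0.05)(0.1450) + (-0.10)(0.2400) = 0.47875
adj(I−A) = Cᵀ =
  [ 0.6800   0.0875   0.0900]
  [ 0.1450   0.6875   0.1600]
  [ 0.2400   0.3125   0.5950]
(I − A)⁻¹ = adj(I−A) / det(I−A) ≈
  [   1.4204     0.1828     0.1880]
  [   0.3029     1.4360     0.3342]
  [   0.5013     0.6527     1.2428]
x = (I − A)⁻¹ d = adj(I−A)·d / det(I−A), with det(I−A) = 0.47875:
  x_1 = (0.6800·260 + 0.0875·120 + 0.0900·160) / 0.47875 = 201.70 / 0.47875 ≈ 421.31
  x_2 = (0.1450·260 + 0.6875·120 + 0.1600·160) / 0.47875 = 145.80 / 0.47875 ≈ 304.54
  x_3 = (0.2400·260 + 0.3125·120 + 0.5950·160) / 0.47875 = 195.10 / 0.47875 ≈ 407.52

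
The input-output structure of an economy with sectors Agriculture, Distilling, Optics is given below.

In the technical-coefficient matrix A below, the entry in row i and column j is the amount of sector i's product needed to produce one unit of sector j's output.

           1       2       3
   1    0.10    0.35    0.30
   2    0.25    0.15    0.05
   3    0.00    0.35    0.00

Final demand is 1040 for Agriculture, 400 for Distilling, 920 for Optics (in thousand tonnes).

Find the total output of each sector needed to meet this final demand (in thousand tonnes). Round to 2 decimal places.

x_1 = 2043.27, x_2 = 1149.33, x_3 = 1322.27

I − A =
  [   0.90    -0.35    -0.30]
  [  -0.25     0.85    -0.05]
  [   0.00    -0.35     1.00]
Cofactors of I−A, C_ij = (−1)^(i+j)·(minor ij) (rows/columns in the sector order above):
  C_11 = (0.85)(1.00) − (-0.05)(-0.35) = 0.8325
  C_12 = −[(-0.25)(1.00) − (-0.05)(0.00)] = 0.2500
  C_13 = (-0.25)(-0.35) − (0.85)(0.00) = 0.0875
  C_21 = −[(-0.35)(1.00) − (-0.30)(-0.35)] = 0.4550
  C_22 = (0.90)(1.00) − (-0.30)(0.00) = 0.9000
  C_23 = −[(0.90)(-0.35) − (-0.35)(0.00)] = 0.3150
  C_31 = (-0.35)(-0.05) − (-0.30)(0.85) = 0.2725
  C_32 = −[(0.90)(-0.05) − (-0.30)(-0.25)] = 0.1200
  C_33 = (0.90)(0.85) − (-0.35)(-0.25) = 0.6775
det(I−A) = Σ_j (I−A)_1j·C_1j = (0.90)(0.8325) + (-0.35)(0.2500) + (-0.30)(0.0875) = 0.6355
adj(I−A) = Cᵀ =
  [ 0.8325   0.4550   0.2725]
  [ 0.2500   0.9000   0.1200]
  [ 0.0875   0.3150   0.6775]
(I − A)⁻¹ = adj(I−A) / det(I−A) ≈
  [   1.3100     0.7160     0.4288]
  [   0.3934     1.4162     0.1888]
  [   0.1377     0.4957     1.0661]
x = (I − A)⁻¹ d = adj(I−A)·d / det(I−A), with det(I−A) = 0.6355:
  x_1 = (0.8325·1040 + 0.4550·400 + 0.2725·920) / 0.6355 = 1298.50 / 0.6355 ≈ 2043.27
  x_2 = (0.2500·1040 + 0.9000·400 + 0.1200·920) / 0.6355 = 730.40 / 0.6355 ≈ 1149.33
  x_3 = (0.0875·1040 + 0.3150·400 + 0.6775·920) / 0.6355 = 840.30 / 0.6355 ≈ 1322.27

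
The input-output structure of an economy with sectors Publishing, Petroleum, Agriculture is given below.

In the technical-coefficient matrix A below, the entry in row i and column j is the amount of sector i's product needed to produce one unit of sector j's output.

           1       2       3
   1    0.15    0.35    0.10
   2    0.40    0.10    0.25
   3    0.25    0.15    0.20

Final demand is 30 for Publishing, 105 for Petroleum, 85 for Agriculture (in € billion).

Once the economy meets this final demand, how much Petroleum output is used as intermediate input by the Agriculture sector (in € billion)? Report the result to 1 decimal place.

z_23 = 50.4

I − A =
  [   0.85    -0.35    -0.10]
  [  -0.40     0.90    -0.25]
  [  -0.25    -0.15     0.80]
Cofactors of I−A, C_ij = (−1)^(i+j)·(minor ij) (rows/columns in the sector order above):
  C_11 = (0.90)(0.80) − (-0.25)(-0.15) = 0.6825
  C_12 = −[(-0.40)(0.80) − (-0.25)(-0.25)] = 0.3825
  C_13 = (-0.40)(-0.15) − (0.90)(-0.25) = 0.2850
  C_21 = −[(-0.35)(0.80) − (-0.10)(-0.15)] = 0.2950
  C_22 = (0.85)(0.80) − (-0.10)(-0.25) = 0.6550
  C_23 = −[(0.85)(-0.15) − (-0.35)(-0.25)] = 0.2150
  C_31 = (-0.35)(-0.25) − (-0.10)(0.90) = 0.1775
  C_32 = −[(0.85)(-0.25) − (-0.10)(-0.40)] = 0.2525
  C_33 = (0.85)(0.90) − (-0.35)(-0.40) = 0.6250
det(I−A) = Σ_j (I−A)_1j·C_1j = (0.85)(0.6825) + (-0.35)(0.3825) + (-0.10)(0.2850) = 0.41775
adj(I−A) = Cᵀ =
  [ 0.6825   0.2950   0.1775]
  [ 0.3825   0.6550   0.2525]
  [ 0.2850   0.2150   0.6250]
(I − A)⁻¹ = adj(I−A) / det(I−A) ≈
  [   1.6338     0.7062     0.4249]
  [   0.9156     1.5679     0.6044]
  [   0.6822     0.5147     1.4961]
First solve x = (I − A)⁻¹ d = adj(I−A)·d / det(I−A); in particular x_3 = (0.2850·30 + 0.2150·105 + 0.6250·85) / 0.41775 = 84.25 / 0.41775 ≈ 201.676.
Intermediate flow from 2 to 3: z_23 = a_23 · x_3 = 0.25 × 84.25 / 0.41775 = 21.0625 / 0.41775 ≈ 50.4.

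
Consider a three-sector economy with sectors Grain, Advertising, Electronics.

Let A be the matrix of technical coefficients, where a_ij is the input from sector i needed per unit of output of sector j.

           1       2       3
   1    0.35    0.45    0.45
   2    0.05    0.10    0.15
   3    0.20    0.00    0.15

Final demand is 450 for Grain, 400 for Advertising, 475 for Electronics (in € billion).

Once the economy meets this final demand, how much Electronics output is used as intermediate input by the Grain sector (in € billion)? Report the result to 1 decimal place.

I − A =
  [   0.65    -0.45    -0.45]
  [  -0.05     0.90    -0.15]
  [  -0.20     0.00     0.85]
Cofactors of I−A, C_ij = (−1)^(i+j)·(minor ij) (rows/columns in the sector order above):
  C_11 = (0.90)(0.85) − (-0.15)(0.00) = 0.7650
  C_12 = −[(-0.05)(0.85) − (-0.15)(-0.20)] = 0.0725
  C_13 = (-0.05)(0.00) − (0.90)(-0.20) = 0.1800
  C_21 = −[(-0.45)(0.85) − (-0.45)(0.00)] = 0.3825
  C_22 = (0.65)(0.85) − (-0.45)(-0.20) = 0.4625
  C_23 = −[(0.65)(0.00) − (-0.45)(-0.20)] = 0.0900
  C_31 = (-0.45)(-0.15) − (-0.45)(0.90) = 0.4725
  C_32 = −[(0.65)(-0.15) − (-0.45)(-0.05)] = 0.1200
  C_33 = (0.65)(0.90) − (-0.45)(-0.05) = 0.5625
det(I−A) = Σ_j (I−A)_1j·C_1j = (0.65)(0.7650) + (-0.45)(0.0725) + (-0.45)(0.1800) = 0.383625
adj(I−A) = Cᵀ =
  [ 0.7650   0.3825   0.4725]
  [ 0.0725   0.4625   0.1200]
  [ 0.1800   0.0900   0.5625]
(I − A)⁻¹ = adj(I−A) / det(I−A) ≈
  [   1.9941     0.9971     1.2317]
  [   0.1890     1.2056     0.3128]
  [   0.4692     0.2346     1.4663]
First solve x = (I − A)⁻¹ d = adj(I−A)·d / det(I−A); in particular x_1 = (0.7650·450 + 0.3825·400 + 0.4725·475) / 0.383625 = 721.6875 / 0.383625 ≈ 1881.232.
Intermediate flow from 3 to 1: z_31 = a_31 · x_1 = 0.20 × 721.6875 / 0.383625 = 144.3375 / 0.383625 ≈ 376.2.

z_31 = 376.2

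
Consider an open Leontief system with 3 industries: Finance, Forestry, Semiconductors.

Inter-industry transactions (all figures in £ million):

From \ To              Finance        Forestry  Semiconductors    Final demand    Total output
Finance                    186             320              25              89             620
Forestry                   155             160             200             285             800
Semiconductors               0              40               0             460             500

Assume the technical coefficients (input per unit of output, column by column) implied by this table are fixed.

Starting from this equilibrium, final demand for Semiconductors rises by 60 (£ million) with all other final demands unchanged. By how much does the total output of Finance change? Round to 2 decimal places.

Δx_1 = 26.94

Technical coefficients a_ij = z_ij / X_j:
  a_11 = 186/620 = 0.30, a_21 = 155/620 = 0.25, a_31 = 0/620 = 0.00
  a_12 = 320/800 = 0.40, a_22 = 160/800 = 0.20, a_32 = 40/800 = 0.05
  a_13 = 25/500 = 0.05, a_23 = 200/500 = 0.40, a_33 = 0/500 = 0.00
I − A =
  [   0.70    -0.40    -0.05]
  [  -0.25     0.80    -0.40]
  [   0.00    -0.05     1.00]
Cofactors of I−A, C_ij = (−1)^(i+j)·(minor ij) (rows/columns in the sector order above):
  C_11 = (0.80)(1.00) − (-0.40)(-0.05) = 0.7800
  C_12 = −[(-0.25)(1.00) − (-0.40)(0.00)] = 0.2500
  C_13 = (-0.25)(-0.05) − (0.80)(0.00) = 0.0125
  C_21 = −[(-0.40)(1.00) − (-0.05)(-0.05)] = 0.4025
  C_22 = (0.70)(1.00) − (-0.05)(0.00) = 0.7000
  C_23 = −[(0.70)(-0.05) − (-0.40)(0.00)] = 0.0350
  C_31 = (-0.40)(-0.40) − (-0.05)(0.80) = 0.2000
  C_32 = −[(0.70)(-0.40) − (-0.05)(-0.25)] = 0.2925
  C_33 = (0.70)(0.80) − (-0.40)(-0.25) = 0.4600
det(I−A) = Σ_j (I−A)_1j·C_1j = (0.70)(0.7800) + (-0.40)(0.2500) + (-0.05)(0.0125) = 0.445375
adj(I−A) = Cᵀ =
  [ 0.7800   0.4025   0.2000]
  [ 0.2500   0.7000   0.2925]
  [ 0.0125   0.0350   0.4600]
(I − A)⁻¹ = adj(I−A) / det(I−A) ≈
  [   1.7513     0.9037     0.4491]
  [   0.5613     1.5717     0.6567]
  [   0.0281     0.0786     1.0328]
Δx = (I − A)⁻¹ Δd with Δd having +60 in the Semiconductors component and 0 elsewhere.
So Δx_1 = L_13 · (+60), where L_13 = adj(I−A)_13 / det(I−A) = 0.2000 / 0.445375.
Δx_1 = 0.2000 × (+60) / 0.445375 = 12.00 / 0.445375 ≈ 26.94.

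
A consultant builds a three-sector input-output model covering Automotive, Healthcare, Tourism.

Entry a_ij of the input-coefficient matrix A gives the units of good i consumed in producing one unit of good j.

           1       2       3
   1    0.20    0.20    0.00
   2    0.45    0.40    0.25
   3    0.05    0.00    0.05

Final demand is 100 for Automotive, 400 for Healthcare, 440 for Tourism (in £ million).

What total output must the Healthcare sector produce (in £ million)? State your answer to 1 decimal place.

x_2 = 1184.8

I − A =
  [   0.80    -0.20     0.00]
  [  -0.45     0.60    -0.25]
  [  -0.05     0.00     0.95]
Cofactors of I−A, C_ij = (−1)^(i+j)·(minor ij) (rows/columns in the sector order above):
  C_11 = (0.60)(0.95) − (-0.25)(0.00) = 0.5700
  C_12 = −[(-0.45)(0.95) − (-0.25)(-0.05)] = 0.4400
  C_13 = (-0.45)(0.00) − (0.60)(-0.05) = 0.0300
  C_21 = −[(-0.20)(0.95) − (0.00)(0.00)] = 0.1900
  C_22 = (0.80)(0.95) − (0.00)(-0.05) = 0.7600
  C_23 = −[(0.80)(0.00) − (-0.20)(-0.05)] = 0.0100
  C_31 = (-0.20)(-0.25) − (0.00)(0.60) = 0.0500
  C_32 = −[(0.80)(-0.25) − (0.00)(-0.45)] = 0.2000
  C_33 = (0.80)(0.60) − (-0.20)(-0.45) = 0.3900
det(I−A) = Σ_j (I−A)_1j·C_1j = (0.80)(0.5700) + (-0.20)(0.4400) + (0.00)(0.0300) = 0.3680
adj(I−A) = Cᵀ =
  [ 0.5700   0.1900   0.0500]
  [ 0.4400   0.7600   0.2000]
  [ 0.0300   0.0100   0.3900]
(I − A)⁻¹ = adj(I−A) / det(I−A) ≈
  [   1.5489     0.5163     0.1359]
  [   1.1957     2.0652     0.5435]
  [   0.0815     0.0272     1.0598]
x = (I − A)⁻¹ d = adj(I−A)·d / det(I−A), with det(I−A) = 0.3680:
  x_1 = (0.5700·100 + 0.1900·400 + 0.0500·440) / 0.3680 = 155.00 / 0.3680 ≈ 421.2
  x_2 = (0.4400·100 + 0.7600·400 + 0.2000·440) / 0.3680 = 436.00 / 0.3680 ≈ 1184.8
  x_3 = (0.0300·100 + 0.0100·400 + 0.3900·440) / 0.3680 = 178.60 / 0.3680 ≈ 485.3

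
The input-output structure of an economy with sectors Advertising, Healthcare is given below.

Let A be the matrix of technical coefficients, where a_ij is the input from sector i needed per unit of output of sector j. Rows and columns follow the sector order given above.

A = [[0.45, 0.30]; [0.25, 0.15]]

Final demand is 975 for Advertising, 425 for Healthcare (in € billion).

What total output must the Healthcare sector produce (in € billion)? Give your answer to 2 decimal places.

I − A =
  [   0.55    -0.30]
  [  -0.25     0.85]
det(I−A) = (0.55)(0.85) − (-0.30)(-0.25) = 0.3925
adj(I−A) = [[0.85, 0.30], [0.25, 0.55]]
(I − A)⁻¹ = adj(I−A) / det(I−A) ≈
  [   2.1656     0.7643]
  [   0.6369     1.4013]
x = (I − A)⁻¹ d = adj(I−A)·d / det(I−A), with det(I−A) = 0.3925:
  x_A = (0.85·975 + 0.30·425) / 0.3925 = 956.25 / 0.3925 ≈ 2436.31
  x_H = (0.25·975 + 0.55·425) / 0.3925 = 477.50 / 0.3925 ≈ 1216.56

x_H = 1216.56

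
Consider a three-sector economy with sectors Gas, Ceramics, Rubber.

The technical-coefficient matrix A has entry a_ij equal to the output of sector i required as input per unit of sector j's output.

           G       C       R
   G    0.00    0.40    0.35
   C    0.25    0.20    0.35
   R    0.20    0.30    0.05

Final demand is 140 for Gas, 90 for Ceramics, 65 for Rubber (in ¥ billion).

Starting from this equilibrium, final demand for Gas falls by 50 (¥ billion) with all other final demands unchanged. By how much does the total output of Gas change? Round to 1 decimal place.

Δx_G = -72.8

I − A =
  [   1.00    -0.40    -0.35]
  [  -0.25     0.80    -0.35]
  [  -0.20    -0.30     0.95]
Cofactors of I−A, C_ij = (−1)^(i+j)·(minor ij) (rows/columns in the sector order above):
  C_11 = (0.80)(0.95) − (-0.35)(-0.30) = 0.6550
  C_12 = −[(-0.25)(0.95) − (-0.35)(-0.20)] = 0.3075
  C_13 = (-0.25)(-0.30) − (0.80)(-0.20) = 0.2350
  C_21 = −[(-0.40)(0.95) − (-0.35)(-0.30)] = 0.4850
  C_22 = (1.00)(0.95) − (-0.35)(-0.20) = 0.8800
  C_23 = −[(1.00)(-0.30) − (-0.40)(-0.20)] = 0.3800
  C_31 = (-0.40)(-0.35) − (-0.35)(0.80) = 0.4200
  C_32 = −[(1.00)(-0.35) − (-0.35)(-0.25)] = 0.4375
  C_33 = (1.00)(0.80) − (-0.40)(-0.25) = 0.7000
det(I−A) = Σ_j (I−A)_1j·C_1j = (1.00)(0.6550) + (-0.40)(0.3075) + (-0.35)(0.2350) = 0.44975
adj(I−A) = Cᵀ =
  [ 0.6550   0.4850   0.4200]
  [ 0.3075   0.8800   0.4375]
  [ 0.2350   0.3800   0.7000]
(I − A)⁻¹ = adj(I−A) / det(I−A) ≈
  [   1.4564     1.0784     0.9339]
  [   0.6837     1.9566     0.9728]
  [   0.5225     0.8449     1.5564]
Δx = (I − A)⁻¹ Δd with Δd having -50 in the Gas component and 0 elsewhere.
So Δx_G = L_GG · (-50), where L_GG = adj(I−A)_GG / det(I−A) = 0.6550 / 0.44975.
Δx_G = 0.6550 × (-50) / 0.44975 = -32.75 / 0.44975 ≈ -72.8.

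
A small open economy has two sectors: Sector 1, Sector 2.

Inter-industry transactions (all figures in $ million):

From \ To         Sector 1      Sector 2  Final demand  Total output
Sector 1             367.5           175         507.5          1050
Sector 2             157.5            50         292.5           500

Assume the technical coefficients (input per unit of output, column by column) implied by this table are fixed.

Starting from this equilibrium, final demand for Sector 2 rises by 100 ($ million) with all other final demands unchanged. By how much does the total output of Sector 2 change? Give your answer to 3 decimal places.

Δx_2 = 122.066

Technical coefficients a_ij = z_ij / X_j:
  a_11 = 367.5/1050 = 0.35, a_21 = 157.5/1050 = 0.15
  a_12 = 175/500 = 0.35, a_22 = 50/500 = 0.10
I − A =
  [   0.65    -0.35]
  [  -0.15     0.90]
det(I−A) = (0.65)(0.90) − (-0.35)(-0.15) = 0.5325
adj(I−A) = [[0.90, 0.35], [0.15, 0.65]]
(I − A)⁻¹ = adj(I−A) / det(I−A) ≈
  [   1.6901     0.6573]
  [   0.2817     1.2207]
Δx = (I − A)⁻¹ Δd with Δd having +100 in the Sector 2 component and 0 elsewhere.
So Δx_2 = L_22 · (+100), where L_22 = adj(I−A)_22 / det(I−A) = 0.65 / 0.5325.
Δx_2 = 0.65 × (+100) / 0.5325 = 65.00 / 0.5325 ≈ 122.066.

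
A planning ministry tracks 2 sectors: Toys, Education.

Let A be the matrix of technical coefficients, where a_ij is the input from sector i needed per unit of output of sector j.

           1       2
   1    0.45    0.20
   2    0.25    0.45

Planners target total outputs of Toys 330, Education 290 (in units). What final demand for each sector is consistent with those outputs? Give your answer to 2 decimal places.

I − A =
  [   0.55    -0.20]
  [  -0.25     0.55]
d = (I − A) x:
  d_1 = (+0.55)·330 + (-0.20)·290 = 123.50
  d_2 = (-0.25)·330 + (+0.55)·290 = 77.00

d_1 = 123.50, d_2 = 77.00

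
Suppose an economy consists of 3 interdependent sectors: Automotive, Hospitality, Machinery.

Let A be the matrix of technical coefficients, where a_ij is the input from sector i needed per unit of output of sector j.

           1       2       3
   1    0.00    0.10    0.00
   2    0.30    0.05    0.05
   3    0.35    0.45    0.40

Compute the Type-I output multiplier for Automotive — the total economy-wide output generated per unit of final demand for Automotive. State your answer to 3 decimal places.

m_1 = 2.297

I − A =
  [   1.00    -0.10     0.00]
  [  -0.30     0.95    -0.05]
  [  -0.35    -0.45     0.60]
Cofactors of I−A, C_ij = (−1)^(i+j)·(minor ij) (rows/columns in the sector order above):
  C_11 = (0.95)(0.60) − (-0.05)(-0.45) = 0.5475
  C_12 = −[(-0.30)(0.60) − (-0.05)(-0.35)] = 0.1975
  C_13 = (-0.30)(-0.45) − (0.95)(-0.35) = 0.4675
  C_21 = −[(-0.10)(0.60) − (0.00)(-0.45)] = 0.0600
  C_22 = (1.00)(0.60) − (0.00)(-0.35) = 0.6000
  C_23 = −[(1.00)(-0.45) − (-0.10)(-0.35)] = 0.4850
  C_31 = (-0.10)(-0.05) − (0.00)(0.95) = 0.0050
  C_32 = −[(1.00)(-0.05) − (0.00)(-0.30)] = 0.0500
  C_33 = (1.00)(0.95) − (-0.10)(-0.30) = 0.9200
det(I−A) = Σ_j (I−A)_1j·C_1j = (1.00)(0.5475) + (-0.10)(0.1975) + (0.00)(0.4675) = 0.52775
adj(I−A) = Cᵀ =
  [ 0.5475   0.0600   0.0050]
  [ 0.1975   0.6000   0.0500]
  [ 0.4675   0.4850   0.9200]
(I − A)⁻¹ = adj(I−A) / det(I−A) ≈
  [   1.0374     0.1137     0.0095]
  [   0.3742     1.1369     0.0947]
  [   0.8858     0.9190     1.7432]
The output multiplier for sector j is the column-j sum of the Leontief inverse (I − A)⁻¹ = adj(I−A) / det(I−A).
Column 1 of adj(I−A): (0.5475, 0.1975, 0.4675); det(I−A) = 0.52775.
m_1 = (0.5475 + 0.1975 + 0.4675) / 0.52775 = 1.2125 / 0.52775 ≈ 2.297.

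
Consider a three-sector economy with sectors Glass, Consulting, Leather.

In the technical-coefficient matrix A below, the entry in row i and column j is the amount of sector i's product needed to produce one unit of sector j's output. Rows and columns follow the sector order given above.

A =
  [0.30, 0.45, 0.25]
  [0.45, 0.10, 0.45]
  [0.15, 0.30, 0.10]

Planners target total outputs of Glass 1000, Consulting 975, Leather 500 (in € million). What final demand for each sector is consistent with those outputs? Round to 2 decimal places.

d_G = 136.25, d_C = 202.50, d_L = 7.50

I − A =
  [   0.70    -0.45    -0.25]
  [  -0.45     0.90    -0.45]
  [  -0.15    -0.30     0.90]
d = (I − A) x:
  d_G = (+0.70)·1000 + (-0.45)·975 + (-0.25)·500 = 136.25
  d_C = (-0.45)·1000 + (+0.90)·975 + (-0.45)·500 = 202.50
  d_L = (-0.15)·1000 + (-0.30)·975 + (+0.90)·500 = 7.50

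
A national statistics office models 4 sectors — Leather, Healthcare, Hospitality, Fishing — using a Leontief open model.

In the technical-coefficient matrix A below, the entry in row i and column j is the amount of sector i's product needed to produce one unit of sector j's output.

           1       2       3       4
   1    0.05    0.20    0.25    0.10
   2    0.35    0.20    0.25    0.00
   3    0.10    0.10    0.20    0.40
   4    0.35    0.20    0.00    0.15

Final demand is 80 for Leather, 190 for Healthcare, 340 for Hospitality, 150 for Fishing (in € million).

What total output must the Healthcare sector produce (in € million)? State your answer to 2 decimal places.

x_2 = 739.52

I − A =
  [   0.95    -0.20    -0.25    -0.10]
  [  -0.35     0.80    -0.25     0.00]
  [  -0.10    -0.10     0.80    -0.40]
  [  -0.35    -0.20     0.00     0.85]
Compute the cofactors C_ij = (−1)^(i+j)·(3×3 minor ij) of I−A; the adjugate is their transpose:
adj(I−A) = Cᵀ =
  [ 0.50275   0.19325   0.21750   0.16150]
  [ 0.29425   0.56175   0.26750   0.16050]
  [ 0.23775   0.20025   0.55150   0.28750]
  [ 0.27625   0.21175   0.15250   0.49450]
det(I−A) = Σ_j (I−A)_1j·C_1j = (0.95)(0.50275) + (-0.20)(0.29425) + (-0.25)(0.23775) + (-0.10)(0.27625) = 0.3317
(I − A)⁻¹ = adj(I−A) / det(I−A) ≈
  [   1.5157     0.5826     0.6557     0.4869]
  [   0.8871     1.6935     0.8065     0.4839]
  [   0.7168     0.6037     1.6626     0.8667]
  [   0.8328     0.6384     0.4598     1.4908]
x = (I − A)⁻¹ d = adj(I−A)·d / det(I−A), with det(I−A) = 0.3317:
  x_1 = (0.50275·80 + 0.19325·190 + 0.21750·340 + 0.16150·150) / 0.3317 = 175.1125 / 0.3317 ≈ 527.92
  x_2 = (0.29425·80 + 0.56175·190 + 0.26750·340 + 0.16050·150) / 0.3317 = 245.2975 / 0.3317 ≈ 739.52
  x_3 = (0.23775·80 + 0.20025·190 + 0.55150·340 + 0.28750·150) / 0.3317 = 287.7025 / 0.3317 ≈ 867.36
  x_4 = (0.27625·80 + 0.21175·190 + 0.15250·340 + 0.49450·150) / 0.3317 = 188.3575 / 0.3317 ≈ 567.85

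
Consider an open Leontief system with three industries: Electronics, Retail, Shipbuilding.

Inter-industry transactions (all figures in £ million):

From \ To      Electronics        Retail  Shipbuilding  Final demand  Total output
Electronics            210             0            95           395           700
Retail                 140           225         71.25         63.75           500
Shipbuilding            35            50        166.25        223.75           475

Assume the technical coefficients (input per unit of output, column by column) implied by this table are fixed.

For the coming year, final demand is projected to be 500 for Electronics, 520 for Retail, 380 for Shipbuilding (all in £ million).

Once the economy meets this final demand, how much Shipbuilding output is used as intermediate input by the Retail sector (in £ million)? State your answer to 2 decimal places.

z_SR = 154.29

Technical coefficients a_ij = z_ij / X_j:
  a_EE = 210/700 = 0.30, a_RE = 140/700 = 0.20, a_SE = 35/700 = 0.05
  a_ER = 0/500 = 0.00, a_RR = 225/500 = 0.45, a_SR = 50/500 = 0.10
  a_ES = 95/475 = 0.20, a_RS = 71.25/475 = 0.15, a_SS = 166.25/475 = 0.35
I − A =
  [   0.70     0.00    -0.20]
  [  -0.20     0.55    -0.15]
  [  -0.05    -0.10     0.65]
Cofactors of I−A, C_ij = (−1)^(i+j)·(minor ij) (rows/columns in the sector order above):
  C_11 = (0.55)(0.65) − (-0.15)(-0.10) = 0.3425
  C_12 = −[(-0.20)(0.65) − (-0.15)(-0.05)] = 0.1375
  C_13 = (-0.20)(-0.10) − (0.55)(-0.05) = 0.0475
  C_21 = −[(0.00)(0.65) − (-0.20)(-0.10)] = 0.0200
  C_22 = (0.70)(0.65) − (-0.20)(-0.05) = 0.4450
  C_23 = −[(0.70)(-0.10) − (0.00)(-0.05)] = 0.0700
  C_31 = (0.00)(-0.15) − (-0.20)(0.55) = 0.1100
  C_32 = −[(0.70)(-0.15) − (-0.20)(-0.20)] = 0.1450
  C_33 = (0.70)(0.55) − (0.00)(-0.20) = 0.3850
det(I−A) = Σ_j (I−A)_1j·C_1j = (0.70)(0.3425) + (0.00)(0.1375) + (-0.20)(0.0475) = 0.23025
adj(I−A) = Cᵀ =
  [ 0.3425   0.0200   0.1100]
  [ 0.1375   0.4450   0.1450]
  [ 0.0475   0.0700   0.3850]
(I − A)⁻¹ = adj(I−A) / det(I−A) ≈
  [   1.4875     0.0869     0.4777]
  [   0.5972     1.9327     0.6298]
  [   0.2063     0.3040     1.6721]
First solve x = (I − A)⁻¹ d = adj(I−A)·d / det(I−A); in particular x_R = (0.1375·500 + 0.4450·520 + 0.1450·380) / 0.23025 = 355.25 / 0.23025 ≈ 1542.8882.
Intermediate flow from S to R: z_SR = a_SR · x_R = 0.10 × 355.25 / 0.23025 = 35.525 / 0.23025 ≈ 154.29.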